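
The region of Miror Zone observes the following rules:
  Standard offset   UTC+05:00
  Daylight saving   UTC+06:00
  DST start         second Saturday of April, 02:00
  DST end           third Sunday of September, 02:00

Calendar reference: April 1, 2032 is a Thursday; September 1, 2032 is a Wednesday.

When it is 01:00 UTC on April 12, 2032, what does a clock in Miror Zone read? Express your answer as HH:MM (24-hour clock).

1 April 2032 is a Thursday, so the first Saturday is April 3 and the second is April 10.
1 September 2032 is a Wednesday, so the first Sunday is September 5 and the third is September 19.
At the standard offset (UTC+05:00), 01:00 UTC + 5h = 06:00 Miror Zone standard time.
The standard-time date in Miror Zone, April 12, 2032, falls between 10 April and 19 September, so daylight saving is in effect and Miror Zone is at UTC+06:00.
01:00 UTC + 6h = 07:00 local.

07:00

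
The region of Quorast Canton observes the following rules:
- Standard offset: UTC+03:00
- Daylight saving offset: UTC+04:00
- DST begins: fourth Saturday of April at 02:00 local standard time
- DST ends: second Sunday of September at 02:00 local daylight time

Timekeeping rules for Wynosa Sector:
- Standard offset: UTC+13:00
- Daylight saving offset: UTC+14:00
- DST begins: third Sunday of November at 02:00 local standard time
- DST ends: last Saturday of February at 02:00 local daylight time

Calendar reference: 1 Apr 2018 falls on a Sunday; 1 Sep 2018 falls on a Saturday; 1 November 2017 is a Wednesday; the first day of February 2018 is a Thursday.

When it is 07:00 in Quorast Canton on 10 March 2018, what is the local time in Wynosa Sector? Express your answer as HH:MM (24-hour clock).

17:00

1 April 2018 is a Sunday, so the first Saturday is April 7 and the fourth is April 28.
1 September 2018 is a Saturday, so the first Sunday is September 2 and the second is September 9.
Daylight saving runs 28 April – 9 September; 10 March 2018 is outside that window, so Quorast Canton is on standard time at UTC+03:00.
07:00 Quorast Canton − 3h = 04:00 UTC.
1 November 2017 is a Wednesday, so the first Sunday is November 5 and the third is November 19.
1 February 2018 is a Thursday, so Saturdays fall on 3, 10, 17, 24; the last is February 24.
At the standard offset (UTC+13:00), 04:00 UTC + 13h = 17:00 Wynosa Sector standard time.
The standard-time date in Wynosa Sector, 10 March 2018, is outside the daylight-saving period (19 November 2017 – 24 February 2018), so Wynosa Sector is on standard time, UTC+13:00.
04:00 UTC + 13h = 17:00 Wynosa Sector.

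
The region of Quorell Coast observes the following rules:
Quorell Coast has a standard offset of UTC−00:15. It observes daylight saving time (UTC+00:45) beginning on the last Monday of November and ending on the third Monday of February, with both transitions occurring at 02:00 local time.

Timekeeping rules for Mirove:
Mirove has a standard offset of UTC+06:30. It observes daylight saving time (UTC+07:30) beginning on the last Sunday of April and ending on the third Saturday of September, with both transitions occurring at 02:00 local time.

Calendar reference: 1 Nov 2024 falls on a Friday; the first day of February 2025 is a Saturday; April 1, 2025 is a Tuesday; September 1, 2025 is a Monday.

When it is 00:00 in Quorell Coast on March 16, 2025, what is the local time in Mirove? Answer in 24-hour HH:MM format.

1 November 2024 is a Friday, so Mondays fall on 4, 11, 18, 25; the last is November 25.
1 February 2025 is a Saturday, so the first Monday is February 3 and the third is February 17.
March 16, 2025 is outside the daylight-saving period (25 November 2024 – 17 February 2025), so Quorell Coast is on standard time, UTC−00:15.
00:00 Quorell Coast + 0h15m = 00:15 UTC.
1 April 2025 is a Tuesday, so Sundays fall on 6, 13, 20, 27; the last is April 27.
1 September 2025 is a Monday, so the first Saturday is September 6 and the third is September 20.
At the standard offset (UTC+06:30), 00:15 UTC + 6h30m = 06:45 Mirove standard time.
Daylight saving runs 27 April – 20 September; the standard-time date in Mirove, March 16, 2025, is outside that window, so Mirove is on standard time at UTC+06:30.
00:15 UTC + 6h30m = 06:45 Mirove.

06:45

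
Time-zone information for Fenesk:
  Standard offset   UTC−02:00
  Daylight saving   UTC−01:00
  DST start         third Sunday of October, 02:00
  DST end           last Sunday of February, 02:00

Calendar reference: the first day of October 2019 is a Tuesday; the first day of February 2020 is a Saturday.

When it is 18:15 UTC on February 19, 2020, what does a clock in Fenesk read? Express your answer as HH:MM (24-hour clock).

17:15

1 October 2019 is a Tuesday, so the first Sunday is October 6 and the third is October 20.
1 February 2020 is a Saturday, so Sundays fall on 2, 9, 16, 23; the last is February 23.
At the standard offset (UTC−02:00), 18:15 UTC − 2h = 16:15 Fenesk standard time.
Daylight saving runs 20 October 2019 – 23 February 2020; the standard-time date in Fenesk, February 19, 2020, is inside that window, so Fenesk is at UTC−01:00.
18:15 UTC − 1h = 17:15 local.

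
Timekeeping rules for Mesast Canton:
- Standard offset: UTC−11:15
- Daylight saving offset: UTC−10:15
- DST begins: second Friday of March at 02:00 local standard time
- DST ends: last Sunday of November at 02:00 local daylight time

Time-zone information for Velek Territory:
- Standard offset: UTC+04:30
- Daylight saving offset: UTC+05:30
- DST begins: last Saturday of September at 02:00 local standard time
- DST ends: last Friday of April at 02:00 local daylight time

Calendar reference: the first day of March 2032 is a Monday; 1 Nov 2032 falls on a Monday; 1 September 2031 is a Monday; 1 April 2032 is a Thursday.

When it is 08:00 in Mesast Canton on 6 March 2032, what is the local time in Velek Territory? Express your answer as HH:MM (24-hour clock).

1 March 2032 is a Monday, so the first Friday is March 5 and the second is March 12.
1 November 2032 is a Monday, so Sundays fall on 7, 14, 21, 28; the last is November 28.
6 March 2032 does not fall between 12 March and 28 November, so daylight saving is not in effect and Mesast Canton is at UTC−11:15.
08:00 Mesast Canton + 11h15m = 19:15 UTC.
1 September 2031 is a Monday, so Saturdays fall on 6, 13, 20, 27; the last is September 27.
1 April 2032 is a Thursday, so Fridays fall on 2, 9, 16, 23, 30; the last is April 30.
At the standard offset (UTC+04:30), 19:15 UTC + 4h30m = 23:45 Velek Territory standard time.
The standard-time date in Velek Territory, 6 March 2032, falls between 27 September 2031 and 30 April 2032, so daylight saving is in effect and Velek Territory is at UTC+05:30.
19:15 UTC + 5h30m = 00:45 Velek Territory (rolling into the next day, 7 March 2032).

00:45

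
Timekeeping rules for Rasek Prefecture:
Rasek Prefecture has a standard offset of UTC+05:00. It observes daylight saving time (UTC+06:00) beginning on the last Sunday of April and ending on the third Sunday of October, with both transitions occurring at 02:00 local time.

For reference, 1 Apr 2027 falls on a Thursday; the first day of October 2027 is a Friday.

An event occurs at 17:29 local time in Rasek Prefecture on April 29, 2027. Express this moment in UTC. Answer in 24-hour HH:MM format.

11:29

1 April 2027 is a Thursday, so Sundays fall on 4, 11, 18, 25; the last is April 25.
1 October 2027 is a Friday, so the first Sunday is October 3 and the third is October 17.
April 29, 2027 falls between 25 April and 17 October, so daylight saving is in effect and Rasek Prefecture is at UTC+06:00.
17:29 local − 6h = 11:29 UTC.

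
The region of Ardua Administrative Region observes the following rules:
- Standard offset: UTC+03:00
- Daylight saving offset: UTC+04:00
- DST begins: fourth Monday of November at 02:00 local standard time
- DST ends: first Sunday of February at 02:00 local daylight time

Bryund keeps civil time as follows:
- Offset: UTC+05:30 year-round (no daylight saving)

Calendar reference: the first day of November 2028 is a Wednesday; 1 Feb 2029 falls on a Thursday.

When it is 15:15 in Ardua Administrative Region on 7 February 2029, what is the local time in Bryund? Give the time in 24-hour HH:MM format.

1 November 2028 is a Wednesday, so the first Monday is November 6 and the fourth is November 27.
1 February 2029 is a Thursday, so the first Sunday is February 4.
7 February 2029 does not fall between 27 November 2028 and 4 February 2029, so daylight saving is not in effect and Ardua Administrative Region is at UTC+03:00.
15:15 Ardua Administrative Region − 3h = 12:15 UTC.
Bryund has no daylight saving, so its offset is UTC+05:30 year-round.
12:15 UTC + 5h30m = 17:45 Bryund.

17:45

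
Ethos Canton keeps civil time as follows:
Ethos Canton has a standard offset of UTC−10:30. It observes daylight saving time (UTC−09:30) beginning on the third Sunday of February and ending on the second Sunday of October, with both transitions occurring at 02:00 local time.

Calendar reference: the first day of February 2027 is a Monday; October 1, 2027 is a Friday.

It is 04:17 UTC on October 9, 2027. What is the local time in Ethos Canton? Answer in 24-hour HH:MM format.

18:47

1 February 2027 is a Monday, so the first Sunday is February 7 and the third is February 21.
1 October 2027 is a Friday, so the first Sunday is October 3 and the second is October 10.
At the standard offset (UTC−10:30), 04:17 UTC − 10h30m = 17:47 Ethos Canton standard time (rolling into the previous day, 8 October 2027).
Daylight saving runs 21 February – 10 October; the standard-time date in Ethos Canton, October 8, 2027, is inside that window, so Ethos Canton is at UTC−09:30.
04:17 UTC − 9h30m = 18:47 local (rolling into the previous day, 8 October 2027).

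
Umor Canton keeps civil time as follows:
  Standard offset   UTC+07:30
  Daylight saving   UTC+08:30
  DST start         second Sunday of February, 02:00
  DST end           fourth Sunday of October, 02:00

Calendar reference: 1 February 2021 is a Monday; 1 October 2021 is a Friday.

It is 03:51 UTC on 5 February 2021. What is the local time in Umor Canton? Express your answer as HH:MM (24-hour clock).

11:21

1 February 2021 is a Monday, so the first Sunday is February 7 and the second is February 14.
1 October 2021 is a Friday, so the first Sunday is October 3 and the fourth is October 24.
At the standard offset (UTC+07:30), 03:51 UTC + 7h30m = 11:21 Umor Canton standard time.
The standard-time date in Umor Canton, 5 February 2021, is outside the daylight-saving period (14 February – 24 October), so Umor Canton is on standard time, UTC+07:30.
03:51 UTC + 7h30m = 11:21 local.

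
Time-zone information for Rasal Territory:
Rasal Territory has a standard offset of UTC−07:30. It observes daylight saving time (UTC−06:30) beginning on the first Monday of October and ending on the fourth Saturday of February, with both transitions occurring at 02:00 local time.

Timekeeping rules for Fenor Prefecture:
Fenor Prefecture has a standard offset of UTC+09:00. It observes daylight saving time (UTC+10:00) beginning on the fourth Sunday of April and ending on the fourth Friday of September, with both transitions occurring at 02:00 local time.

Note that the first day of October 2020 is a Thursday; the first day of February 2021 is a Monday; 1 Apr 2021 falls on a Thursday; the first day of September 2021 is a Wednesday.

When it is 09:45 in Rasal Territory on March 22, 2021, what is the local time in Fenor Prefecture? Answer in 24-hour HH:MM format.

1 October 2020 is a Thursday, so the first Monday is October 5.
1 February 2021 is a Monday, so the first Saturday is February 6 and the fourth is February 27.
March 22, 2021 does not fall between 5 October 2020 and 27 February 2021, so daylight saving is not in effect and Rasal Territory is at UTC−07:30.
09:45 Rasal Territory + 7h30m = 17:15 UTC.
1 April 2021 is a Thursday, so the first Sunday is April 4 and the fourth is April 25.
1 September 2021 is a Wednesday, so the first Friday is September 3 and the fourth is September 24.
At the standard offset (UTC+09:00), 17:15 UTC + 9h = 02:15 Fenor Prefecture standard time (rolling into the next day, 23 March 2021).
The standard-time date in Fenor Prefecture, March 23, 2021, is outside the daylight-saving period (25 April – 24 September), so Fenor Prefecture is on standard time, UTC+09:00.
17:15 UTC + 9h = 02:15 Fenor Prefecture (rolling into the next day, 23 March 2021).

02:15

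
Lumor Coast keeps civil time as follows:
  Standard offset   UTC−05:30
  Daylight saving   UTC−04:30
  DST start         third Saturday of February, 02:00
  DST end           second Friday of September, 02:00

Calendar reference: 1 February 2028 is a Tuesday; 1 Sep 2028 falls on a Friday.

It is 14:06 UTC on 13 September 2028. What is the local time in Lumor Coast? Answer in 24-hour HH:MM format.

1 February 2028 is a Tuesday, so the first Saturday is February 5 and the third is February 19.
1 September 2028 is a Friday, so the first Friday is September 1 and the second is September 8.
At the standard offset (UTC−05:30), 14:06 UTC − 5h30m = 08:36 Lumor Coast standard time.
Daylight saving runs 19 February – 8 September; the standard-time date in Lumor Coast, 13 September 2028, is outside that window, so Lumor Coast is on standard time at UTC−05:30.
14:06 UTC − 5h30m = 08:36 local.

08:36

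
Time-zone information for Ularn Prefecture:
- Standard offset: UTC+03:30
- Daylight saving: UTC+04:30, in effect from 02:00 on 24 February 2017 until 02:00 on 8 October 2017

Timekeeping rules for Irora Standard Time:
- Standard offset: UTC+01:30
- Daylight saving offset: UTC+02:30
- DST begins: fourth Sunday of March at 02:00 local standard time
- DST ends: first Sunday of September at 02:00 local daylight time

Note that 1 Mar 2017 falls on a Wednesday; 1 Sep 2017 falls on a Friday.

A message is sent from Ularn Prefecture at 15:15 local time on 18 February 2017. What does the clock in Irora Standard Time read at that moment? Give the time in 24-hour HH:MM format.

18 February 2017 is outside the daylight-saving period (24 February – 8 October), so Ularn Prefecture is on standard time, UTC+03:30.
15:15 Ularn Prefecture − 3h30m = 11:45 UTC.
1 March 2017 is a Wednesday, so the first Sunday is March 5 and the fourth is March 26.
1 September 2017 is a Friday, so the first Sunday is September 3.
At the standard offset (UTC+01:30), 11:45 UTC + 1h30m = 13:15 Irora Standard Time standard time.
The standard-time date in Irora Standard Time, 18 February 2017, does not fall between 26 March and 3 September, so daylight saving is not in effect and Irora Standard Time is at UTC+01:30.
11:45 UTC + 1h30m = 13:15 Irora Standard Time.

13:15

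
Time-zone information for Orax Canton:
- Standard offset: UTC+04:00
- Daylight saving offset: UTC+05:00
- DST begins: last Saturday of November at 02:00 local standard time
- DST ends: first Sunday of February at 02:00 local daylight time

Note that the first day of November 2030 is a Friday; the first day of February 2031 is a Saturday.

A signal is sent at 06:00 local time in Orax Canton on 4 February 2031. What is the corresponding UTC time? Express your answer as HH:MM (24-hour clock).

02:00

1 November 2030 is a Friday, so Saturdays fall on 2, 9, 16, 23, 30; the last is November 30.
1 February 2031 is a Saturday, so the first Sunday is February 2.
4 February 2031 does not fall between 30 November 2030 and 2 February 2031, so daylight saving is not in effect and Orax Canton is at UTC+04:00.
06:00 local − 4h = 02:00 UTC.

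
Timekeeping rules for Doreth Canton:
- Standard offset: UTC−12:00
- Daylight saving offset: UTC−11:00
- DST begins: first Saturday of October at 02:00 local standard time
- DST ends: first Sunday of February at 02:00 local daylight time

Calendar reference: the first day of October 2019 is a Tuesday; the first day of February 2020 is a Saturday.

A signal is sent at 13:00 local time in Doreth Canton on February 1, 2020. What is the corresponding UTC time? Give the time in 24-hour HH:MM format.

00:00

1 October 2019 is a Tuesday, so the first Saturday is October 5.
1 February 2020 is a Saturday, so the first Sunday is February 2.
February 1, 2020 falls between 5 October 2019 and 2 February 2020, so daylight saving is in effect and Doreth Canton is at UTC−11:00.
13:00 local + 11h = 00:00 UTC (rolling into the next day, 2 February 2020).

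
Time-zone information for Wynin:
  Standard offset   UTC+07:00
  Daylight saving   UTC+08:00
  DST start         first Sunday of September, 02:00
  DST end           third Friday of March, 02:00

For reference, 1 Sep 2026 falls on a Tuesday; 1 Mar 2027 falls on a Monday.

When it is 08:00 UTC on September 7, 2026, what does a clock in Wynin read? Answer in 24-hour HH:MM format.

16:00

1 September 2026 is a Tuesday, so the first Sunday is September 6.
1 March 2027 is a Monday, so the first Friday is March 5 and the third is March 19.
At the standard offset (UTC+07:00), 08:00 UTC + 7h = 15:00 Wynin standard time.
Daylight saving runs 6 September 2026 – 19 March 2027; the standard-time date in Wynin, September 7, 2026, is inside that window, so Wynin is at UTC+08:00.
08:00 UTC + 8h = 16:00 local.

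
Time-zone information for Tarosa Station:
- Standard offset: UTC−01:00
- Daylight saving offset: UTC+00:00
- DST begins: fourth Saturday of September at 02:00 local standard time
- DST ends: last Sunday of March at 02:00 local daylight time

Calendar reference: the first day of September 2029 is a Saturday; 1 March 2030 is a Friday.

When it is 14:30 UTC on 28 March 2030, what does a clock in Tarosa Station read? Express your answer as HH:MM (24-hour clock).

14:30

1 September 2029 is a Saturday, so the first Saturday is September 1 and the fourth is September 22.
1 March 2030 is a Friday, so Sundays fall on 3, 10, 17, 24, 31; the last is March 31.
At the standard offset (UTC−01:00), 14:30 UTC − 1h = 13:30 Tarosa Station standard time.
Daylight saving runs 22 September 2029 – 31 March 2030; the standard-time date in Tarosa Station, 28 March 2030, is inside that window, so Tarosa Station is at UTC+00:00.
14:30 UTC + 0h = 14:30 local.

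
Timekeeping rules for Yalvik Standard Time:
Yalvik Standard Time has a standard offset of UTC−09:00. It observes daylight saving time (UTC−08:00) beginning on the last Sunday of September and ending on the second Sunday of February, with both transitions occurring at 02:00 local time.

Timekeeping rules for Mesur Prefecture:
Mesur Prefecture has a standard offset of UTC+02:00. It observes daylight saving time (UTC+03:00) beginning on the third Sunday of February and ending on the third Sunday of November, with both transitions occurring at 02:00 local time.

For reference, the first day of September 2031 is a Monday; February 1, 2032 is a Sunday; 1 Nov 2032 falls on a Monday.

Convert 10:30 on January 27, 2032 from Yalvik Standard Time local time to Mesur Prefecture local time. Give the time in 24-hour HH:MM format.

1 September 2031 is a Monday, so Sundays fall on 7, 14, 21, 28; the last is September 28.
1 February 2032 is a Sunday, so the first Sunday is February 1 and the second is February 8.
January 27, 2032 falls between 28 September 2031 and 8 February 2032, so daylight saving is in effect and Yalvik Standard Time is at UTC−08:00.
10:30 Yalvik Standard Time + 8h = 18:30 UTC.
1 February 2032 is a Sunday, so the first Sunday is February 1 and the third is February 15.
1 November 2032 is a Monday, so the first Sunday is November 7 and the third is November 21.
At the standard offset (UTC+02:00), 18:30 UTC + 2h = 20:30 Mesur Prefecture standard time.
The standard-time date in Mesur Prefecture, January 27, 2032, does not fall between 15 February and 21 November, so daylight saving is not in effect and Mesur Prefecture is at UTC+02:00.
18:30 UTC + 2h = 20:30 Mesur Prefecture.

20:30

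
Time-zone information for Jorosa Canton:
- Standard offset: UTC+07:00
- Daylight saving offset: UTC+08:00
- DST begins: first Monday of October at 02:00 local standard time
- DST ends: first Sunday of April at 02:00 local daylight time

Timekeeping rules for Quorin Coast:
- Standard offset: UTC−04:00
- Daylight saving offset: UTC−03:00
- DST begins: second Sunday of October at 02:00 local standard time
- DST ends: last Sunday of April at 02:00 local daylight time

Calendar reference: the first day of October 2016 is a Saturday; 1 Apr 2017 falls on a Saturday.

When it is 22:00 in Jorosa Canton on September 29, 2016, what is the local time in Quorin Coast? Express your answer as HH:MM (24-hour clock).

1 October 2016 is a Saturday, so the first Monday is October 3.
1 April 2017 is a Saturday, so the first Sunday is April 2.
September 29, 2016 is outside the daylight-saving period (3 October 2016 – 2 April 2017), so Jorosa Canton is on standard time, UTC+07:00.
22:00 Jorosa Canton − 7h = 15:00 UTC.
1 October 2016 is a Saturday, so the first Sunday is October 2 and the second is October 9.
1 April 2017 is a Saturday, so Sundays fall on 2, 9, 16, 23, 30; the last is April 30.
At the standard offset (UTC−04:00), 15:00 UTC − 4h = 11:00 Quorin Coast standard time.
The standard-time date in Quorin Coast, September 29, 2016, does not fall between 9 October 2016 and 30 April 2017, so daylight saving is not in effect and Quorin Coast is at UTC−04:00.
15:00 UTC − 4h = 11:00 Quorin Coast.

11:00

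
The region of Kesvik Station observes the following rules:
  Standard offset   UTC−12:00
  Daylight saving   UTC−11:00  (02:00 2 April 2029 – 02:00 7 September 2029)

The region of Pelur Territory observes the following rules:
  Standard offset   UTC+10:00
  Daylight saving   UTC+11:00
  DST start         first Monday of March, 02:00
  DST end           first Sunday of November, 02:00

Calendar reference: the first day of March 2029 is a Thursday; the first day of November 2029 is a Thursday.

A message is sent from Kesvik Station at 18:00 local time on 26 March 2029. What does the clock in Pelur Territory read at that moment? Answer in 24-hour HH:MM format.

17:00

26 March 2029 does not fall between 2 April and 7 September, so daylight saving is not in effect and Kesvik Station is at UTC−12:00.
18:00 Kesvik Station + 12h = 06:00 UTC (rolling into the next day, 27 March 2029).
1 March 2029 is a Thursday, so the first Monday is March 5.
1 November 2029 is a Thursday, so the first Sunday is November 4.
At the standard offset (UTC+10:00), 06:00 UTC + 10h = 16:00 Pelur Territory standard time.
Daylight saving runs 5 March – 4 November; the standard-time date in Pelur Territory, 27 March 2029, is inside that window, so Pelur Territory is at UTC+11:00.
06:00 UTC + 11h = 17:00 Pelur Territory.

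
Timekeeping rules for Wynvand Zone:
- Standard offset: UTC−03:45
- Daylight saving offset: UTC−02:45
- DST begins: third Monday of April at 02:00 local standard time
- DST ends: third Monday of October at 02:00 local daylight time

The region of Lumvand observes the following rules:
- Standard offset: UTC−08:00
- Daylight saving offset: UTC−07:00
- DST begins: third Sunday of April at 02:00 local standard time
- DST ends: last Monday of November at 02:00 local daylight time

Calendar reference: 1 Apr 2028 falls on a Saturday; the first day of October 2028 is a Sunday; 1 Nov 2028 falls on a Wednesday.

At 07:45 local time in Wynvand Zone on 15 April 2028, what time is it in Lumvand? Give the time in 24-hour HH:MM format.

1 April 2028 is a Saturday, so the first Monday is April 3 and the third is April 17.
1 October 2028 is a Sunday, so the first Monday is October 2 and the third is October 16.
15 April 2028 does not fall between 17 April and 16 October, so daylight saving is not in effect and Wynvand Zone is at UTC−03:45.
07:45 Wynvand Zone + 3h45m = 11:30 UTC.
1 April 2028 is a Saturday, so the first Sunday is April 2 and the third is April 16.
1 November 2028 is a Wednesday, so Mondays fall on 6, 13, 20, 27; the last is November 27.
At the standard offset (UTC−08:00), 11:30 UTC − 8h = 03:30 Lumvand standard time.
The standard-time date in Lumvand, 15 April 2028, does not fall between 16 April and 27 November, so daylight saving is not in effect and Lumvand is at UTC−08:00.
11:30 UTC − 8h = 03:30 Lumvand.

03:30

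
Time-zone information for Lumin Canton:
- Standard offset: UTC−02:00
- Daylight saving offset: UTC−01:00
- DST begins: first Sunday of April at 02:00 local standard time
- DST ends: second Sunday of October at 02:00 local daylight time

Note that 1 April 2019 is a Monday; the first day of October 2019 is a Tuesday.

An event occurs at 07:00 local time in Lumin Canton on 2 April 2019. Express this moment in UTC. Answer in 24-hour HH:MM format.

1 April 2019 is a Monday, so the first Sunday is April 7.
1 October 2019 is a Tuesday, so the first Sunday is October 6 and the second is October 13.
Daylight saving runs 7 April – 13 October; 2 April 2019 is outside that window, so Lumin Canton is on standard time at UTC−02:00.
07:00 local + 2h = 09:00 UTC.

09:00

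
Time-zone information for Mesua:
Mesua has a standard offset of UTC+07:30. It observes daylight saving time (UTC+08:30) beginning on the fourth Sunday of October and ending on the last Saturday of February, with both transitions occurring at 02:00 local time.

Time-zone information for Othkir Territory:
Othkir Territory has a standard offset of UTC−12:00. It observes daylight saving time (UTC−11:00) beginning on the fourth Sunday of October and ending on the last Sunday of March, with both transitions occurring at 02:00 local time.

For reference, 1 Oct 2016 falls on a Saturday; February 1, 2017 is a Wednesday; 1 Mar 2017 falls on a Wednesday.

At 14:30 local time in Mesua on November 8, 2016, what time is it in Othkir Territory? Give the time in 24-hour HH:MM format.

19:00

1 October 2016 is a Saturday, so the first Sunday is October 2 and the fourth is October 23.
1 February 2017 is a Wednesday, so Saturdays fall on 4, 11, 18, 25; the last is February 25.
November 8, 2016 lies within the daylight-saving period (23 October 2016 – 25 February 2017), so Mesua is on daylight time, UTC+08:30.
14:30 Mesua − 8h30m = 06:00 UTC.
1 October 2016 is a Saturday, so the first Sunday is October 2 and the fourth is October 23.
1 March 2017 is a Wednesday, so Sundays fall on 5, 12, 19, 26; the last is March 26.
At the standard offset (UTC−12:00), 06:00 UTC − 12h = 18:00 Othkir Territory standard time (rolling into the previous day, 7 November 2016).
The standard-time date in Othkir Territory, November 7, 2016, falls between 23 October 2016 and 26 March 2017, so daylight saving is in effect and Othkir Territory is at UTC−11:00.
06:00 UTC − 11h = 19:00 Othkir Territory (rolling into the previous day, 7 November 2016).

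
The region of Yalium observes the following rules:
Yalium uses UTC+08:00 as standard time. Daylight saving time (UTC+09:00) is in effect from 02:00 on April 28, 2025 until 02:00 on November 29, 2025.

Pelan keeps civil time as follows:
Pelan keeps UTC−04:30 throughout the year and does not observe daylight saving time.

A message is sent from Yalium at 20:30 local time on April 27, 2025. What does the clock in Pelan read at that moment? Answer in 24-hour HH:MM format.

April 27, 2025 is outside the daylight-saving period (28 April – 29 November), so Yalium is on standard time, UTC+08:00.
20:30 Yalium − 8h = 12:30 UTC.
Pelan has no daylight saving, so its offset is UTC−04:30 year-round.
12:30 UTC − 4h30m = 08:00 Pelan.

08:00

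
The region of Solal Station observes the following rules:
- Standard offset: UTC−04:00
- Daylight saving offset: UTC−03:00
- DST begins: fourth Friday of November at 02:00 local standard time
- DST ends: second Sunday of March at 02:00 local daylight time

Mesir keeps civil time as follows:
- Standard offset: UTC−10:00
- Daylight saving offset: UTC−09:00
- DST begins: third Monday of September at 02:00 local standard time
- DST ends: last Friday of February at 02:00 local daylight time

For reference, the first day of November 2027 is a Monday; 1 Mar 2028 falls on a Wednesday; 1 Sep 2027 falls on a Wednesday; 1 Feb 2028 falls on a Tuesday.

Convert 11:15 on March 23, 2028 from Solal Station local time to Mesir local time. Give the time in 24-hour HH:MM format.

05:15

1 November 2027 is a Monday, so the first Friday is November 5 and the fourth is November 26.
1 March 2028 is a Wednesday, so the first Sunday is March 5 and the second is March 12.
Daylight saving runs 26 November 2027 – 12 March 2028; March 23, 2028 is outside that window, so Solal Station is on standard time at UTC−04:00.
11:15 Solal Station + 4h = 15:15 UTC.
1 September 2027 is a Wednesday, so the first Monday is September 6 and the third is September 20.
1 February 2028 is a Tuesday, so Fridays fall on 4, 11, 18, 25; the last is February 25.
At the standard offset (UTC−10:00), 15:15 UTC − 10h = 05:15 Mesir standard time.
Daylight saving runs 20 September 2027 – 25 February 2028; the standard-time date in Mesir, March 23, 2028, is outside that window, so Mesir is on standard time at UTC−10:00.
15:15 UTC − 10h = 05:15 Mesir.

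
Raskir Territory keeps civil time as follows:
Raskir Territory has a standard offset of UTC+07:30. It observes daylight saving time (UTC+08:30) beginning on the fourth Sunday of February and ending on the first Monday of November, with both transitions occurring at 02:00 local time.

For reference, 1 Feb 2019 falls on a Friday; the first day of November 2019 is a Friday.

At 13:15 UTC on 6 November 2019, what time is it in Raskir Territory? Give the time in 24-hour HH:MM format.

20:45

1 February 2019 is a Friday, so the first Sunday is February 3 and the fourth is February 24.
1 November 2019 is a Friday, so the first Monday is November 4.
At the standard offset (UTC+07:30), 13:15 UTC + 7h30m = 20:45 Raskir Territory standard time.
Daylight saving runs 24 February – 4 November; the standard-time date in Raskir Territory, 6 November 2019, is outside that window, so Raskir Territory is on standard time at UTC+07:30.
13:15 UTC + 7h30m = 20:45 local.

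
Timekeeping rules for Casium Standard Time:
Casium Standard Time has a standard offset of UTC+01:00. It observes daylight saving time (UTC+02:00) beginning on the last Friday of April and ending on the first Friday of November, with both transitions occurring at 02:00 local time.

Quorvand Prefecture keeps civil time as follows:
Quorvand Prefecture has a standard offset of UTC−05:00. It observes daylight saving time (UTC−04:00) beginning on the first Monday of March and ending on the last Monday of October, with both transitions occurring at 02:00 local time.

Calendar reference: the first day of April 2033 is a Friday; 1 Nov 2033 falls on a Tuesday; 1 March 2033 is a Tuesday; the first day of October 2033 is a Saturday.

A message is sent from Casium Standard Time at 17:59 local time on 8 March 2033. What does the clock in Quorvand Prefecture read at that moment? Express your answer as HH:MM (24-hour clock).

12:59

1 April 2033 is a Friday, so Fridays fall on 1, 8, 15, 22, 29; the last is April 29.
1 November 2033 is a Tuesday, so the first Friday is November 4.
8 March 2033 is outside the daylight-saving period (29 April – 4 November), so Casium Standard Time is on standard time, UTC+01:00.
17:59 Casium Standard Time − 1h = 16:59 UTC.
1 March 2033 is a Tuesday, so the first Monday is March 7.
1 October 2033 is a Saturday, so Mondays fall on 3, 10, 17, 24, 31; the last is October 31.
At the standard offset (UTC−05:00), 16:59 UTC − 5h = 11:59 Quorvand Prefecture standard time.
The standard-time date in Quorvand Prefecture, 8 March 2033, falls between 7 March and 31 October, so daylight saving is in effect and Quorvand Prefecture is at UTC−04:00.
16:59 UTC − 4h = 12:59 Quorvand Prefecture.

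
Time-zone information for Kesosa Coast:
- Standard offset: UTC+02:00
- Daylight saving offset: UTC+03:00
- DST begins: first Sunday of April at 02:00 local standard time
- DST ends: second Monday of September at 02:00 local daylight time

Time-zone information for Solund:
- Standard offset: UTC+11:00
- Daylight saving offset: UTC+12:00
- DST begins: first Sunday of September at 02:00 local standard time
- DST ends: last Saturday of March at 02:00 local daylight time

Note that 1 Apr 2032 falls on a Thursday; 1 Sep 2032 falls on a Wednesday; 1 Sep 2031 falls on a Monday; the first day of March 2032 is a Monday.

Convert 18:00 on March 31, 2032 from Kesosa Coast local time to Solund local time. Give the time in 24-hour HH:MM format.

03:00

1 April 2032 is a Thursday, so the first Sunday is April 4.
1 September 2032 is a Wednesday, so the first Monday is September 6 and the second is September 13.
March 31, 2032 is outside the daylight-saving period (4 April – 13 September), so Kesosa Coast is on standard time, UTC+02:00.
18:00 Kesosa Coast − 2h = 16:00 UTC.
1 September 2031 is a Monday, so the first Sunday is September 7.
1 March 2032 is a Monday, so Saturdays fall on 6, 13, 20, 27; the last is March 27.
At the standard offset (UTC+11:00), 16:00 UTC + 11h = 03:00 Solund standard time (rolling into the next day, 1 April 2032).
The standard-time date in Solund, April 1, 2032, does not fall between 7 September 2031 and 27 March 2032, so daylight saving is not in effect and Solund is at UTC+11:00.
16:00 UTC + 11h = 03:00 Solund (rolling into the next day, 1 April 2032).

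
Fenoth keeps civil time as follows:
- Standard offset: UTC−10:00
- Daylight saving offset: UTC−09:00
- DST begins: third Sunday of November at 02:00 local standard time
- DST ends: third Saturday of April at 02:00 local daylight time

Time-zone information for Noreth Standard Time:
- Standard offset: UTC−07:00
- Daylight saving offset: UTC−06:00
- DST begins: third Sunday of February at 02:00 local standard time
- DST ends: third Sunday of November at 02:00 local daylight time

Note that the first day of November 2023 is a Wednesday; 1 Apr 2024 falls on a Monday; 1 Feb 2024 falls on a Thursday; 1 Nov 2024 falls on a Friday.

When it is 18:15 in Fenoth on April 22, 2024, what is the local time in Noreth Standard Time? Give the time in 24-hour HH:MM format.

22:15

1 November 2023 is a Wednesday, so the first Sunday is November 5 and the third is November 19.
1 April 2024 is a Monday, so the first Saturday is April 6 and the third is April 20.
Daylight saving runs 19 November 2023 – 20 April 2024; April 22, 2024 is outside that window, so Fenoth is on standard time at UTC−10:00.
18:15 Fenoth + 10h = 04:15 UTC (rolling into the next day, 23 April 2024).
1 February 2024 is a Thursday, so the first Sunday is February 4 and the third is February 18.
1 November 2024 is a Friday, so the first Sunday is November 3 and the third is November 17.
At the standard offset (UTC−07:00), 04:15 UTC − 7h = 21:15 Noreth Standard Time standard time (rolling into the previous day, 22 April 2024).
The standard-time date in Noreth Standard Time, April 22, 2024, falls between 18 February and 17 November, so daylight saving is in effect and Noreth Standard Time is at UTC−06:00.
04:15 UTC − 6h = 22:15 Noreth Standard Time (rolling into the previous day, 22 April 2024).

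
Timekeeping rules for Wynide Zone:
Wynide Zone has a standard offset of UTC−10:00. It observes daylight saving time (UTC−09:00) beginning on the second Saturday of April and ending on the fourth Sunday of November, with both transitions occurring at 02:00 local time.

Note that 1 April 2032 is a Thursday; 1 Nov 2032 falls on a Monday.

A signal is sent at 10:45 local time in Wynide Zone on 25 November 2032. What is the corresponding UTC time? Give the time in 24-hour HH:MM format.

1 April 2032 is a Thursday, so the first Saturday is April 3 and the second is April 10.
1 November 2032 is a Monday, so the first Sunday is November 7 and the fourth is November 28.
25 November 2032 lies within the daylight-saving period (10 April – 28 November), so Wynide Zone is on daylight time, UTC−09:00.
10:45 local + 9h = 19:45 UTC.

19:45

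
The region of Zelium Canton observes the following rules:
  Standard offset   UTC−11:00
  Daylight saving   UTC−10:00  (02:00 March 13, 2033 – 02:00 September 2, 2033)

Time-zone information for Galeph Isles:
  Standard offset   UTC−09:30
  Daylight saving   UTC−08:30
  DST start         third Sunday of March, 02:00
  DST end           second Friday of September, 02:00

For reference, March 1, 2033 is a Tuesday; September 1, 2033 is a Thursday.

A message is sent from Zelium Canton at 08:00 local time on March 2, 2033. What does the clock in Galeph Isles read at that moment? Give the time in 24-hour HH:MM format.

09:30

March 2, 2033 is outside the daylight-saving period (13 March – 2 September), so Zelium Canton is on standard time, UTC−11:00.
08:00 Zelium Canton + 11h = 19:00 UTC.
1 March 2033 is a Tuesday, so the first Sunday is March 6 and the third is March 20.
1 September 2033 is a Thursday, so the first Friday is September 2 and the second is September 9.
At the standard offset (UTC−09:30), 19:00 UTC − 9h30m = 09:30 Galeph Isles standard time.
The standard-time date in Galeph Isles, March 2, 2033, does not fall between 20 March and 9 September, so daylight saving is not in effect and Galeph Isles is at UTC−09:30.
19:00 UTC − 9h30m = 09:30 Galeph Isles.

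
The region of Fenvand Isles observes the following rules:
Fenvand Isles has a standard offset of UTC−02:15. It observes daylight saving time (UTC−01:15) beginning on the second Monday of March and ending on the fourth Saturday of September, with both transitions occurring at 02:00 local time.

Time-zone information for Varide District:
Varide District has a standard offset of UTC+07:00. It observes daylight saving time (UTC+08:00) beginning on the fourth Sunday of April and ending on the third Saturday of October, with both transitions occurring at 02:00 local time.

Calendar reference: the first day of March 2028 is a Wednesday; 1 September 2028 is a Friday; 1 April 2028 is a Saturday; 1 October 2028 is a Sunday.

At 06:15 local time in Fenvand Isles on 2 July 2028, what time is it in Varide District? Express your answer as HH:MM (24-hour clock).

15:30

1 March 2028 is a Wednesday, so the first Monday is March 6 and the second is March 13.
1 September 2028 is a Friday, so the first Saturday is September 2 and the fourth is September 23.
Daylight saving runs 13 March – 23 September; 2 July 2028 is inside that window, so Fenvand Isles is at UTC−01:15.
06:15 Fenvand Isles + 1h15m = 07:30 UTC.
1 April 2028 is a Saturday, so the first Sunday is April 2 and the fourth is April 23.
1 October 2028 is a Sunday, so the first Saturday is October 7 and the third is October 21.
At the standard offset (UTC+07:00), 07:30 UTC + 7h = 14:30 Varide District standard time.
The standard-time date in Varide District, 2 July 2028, falls between 23 April and 21 October, so daylight saving is in effect and Varide District is at UTC+08:00.
07:30 UTC + 8h = 15:30 Varide District.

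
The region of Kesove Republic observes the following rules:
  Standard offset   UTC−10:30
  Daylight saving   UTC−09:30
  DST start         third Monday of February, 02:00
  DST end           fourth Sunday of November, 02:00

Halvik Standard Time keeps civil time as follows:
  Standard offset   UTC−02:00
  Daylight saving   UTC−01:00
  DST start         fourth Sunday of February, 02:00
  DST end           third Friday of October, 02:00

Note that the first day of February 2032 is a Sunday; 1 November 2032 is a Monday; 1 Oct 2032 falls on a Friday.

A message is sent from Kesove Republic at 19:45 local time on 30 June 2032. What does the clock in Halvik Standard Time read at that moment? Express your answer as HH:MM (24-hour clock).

1 February 2032 is a Sunday, so the first Monday is February 2 and the third is February 16.
1 November 2032 is a Monday, so the first Sunday is November 7 and the fourth is November 28.
30 June 2032 falls between 16 February and 28 November, so daylight saving is in effect and Kesove Republic is at UTC−09:30.
19:45 Kesove Republic + 9h30m = 05:15 UTC (rolling into the next day, 1 July 2032).
1 February 2032 is a Sunday, so the first Sunday is February 1 and the fourth is February 22.
1 October 2032 is a Friday, so the first Friday is October 1 and the third is October 15.
At the standard offset (UTC−02:00), 05:15 UTC − 2h = 03:15 Halvik Standard Time standard time.
The standard-time date in Halvik Standard Time, 1 July 2032, falls between 22 February and 15 October, so daylight saving is in effect and Halvik Standard Time is at UTC−01:00.
05:15 UTC − 1h = 04:15 Halvik Standard Time.

04:15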